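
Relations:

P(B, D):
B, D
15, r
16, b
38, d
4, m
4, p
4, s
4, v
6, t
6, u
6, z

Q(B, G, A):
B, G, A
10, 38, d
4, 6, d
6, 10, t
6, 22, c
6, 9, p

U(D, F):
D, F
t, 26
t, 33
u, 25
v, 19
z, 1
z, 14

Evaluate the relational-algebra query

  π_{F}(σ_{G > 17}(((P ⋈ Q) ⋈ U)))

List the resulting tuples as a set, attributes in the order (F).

{1, 14, 25, 26, 33}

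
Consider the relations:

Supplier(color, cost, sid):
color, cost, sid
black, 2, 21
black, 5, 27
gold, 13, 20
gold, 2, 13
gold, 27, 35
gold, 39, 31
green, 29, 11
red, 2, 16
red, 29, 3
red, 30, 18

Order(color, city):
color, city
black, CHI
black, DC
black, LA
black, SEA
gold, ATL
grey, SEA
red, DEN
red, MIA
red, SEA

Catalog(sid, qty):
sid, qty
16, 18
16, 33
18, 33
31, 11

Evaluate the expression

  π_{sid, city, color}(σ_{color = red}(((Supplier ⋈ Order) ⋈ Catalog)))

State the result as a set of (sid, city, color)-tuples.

Supplier ⋈ Order (natural join on color): {(black, 2, 21, CHI), (black, 2, 21, DC), (black, 2, 21, LA), (black, 2, 21, SEA), (black, 5, 27, CHI), (black, 5, 27, DC), (black, 5, 27, LA), (black, 5, 27, SEA), (gold, 13, 20, ATL), (gold, 2, 13, ATL), (gold, 27, 35, ATL), (gold, 39, 31, ATL), (red, 2, 16, DEN), (red, 2, 16, MIA), (red, 2, 16, SEA), (red, 29, 3, DEN), (red, 29, 3, MIA), (red, 29, 3, SEA), (red, 30, 18, DEN), (red, 30, 18, MIA), (red, 30, 18, SEA)}
(Supplier ⋈ Order) ⋈ Catalog (natural join on sid): {(gold, 39, 31, ATL, 11), (red, 2, 16, DEN, 18), (red, 2, 16, DEN, 33), (red, 2, 16, MIA, 18), (red, 2, 16, MIA, 33), (red, 2, 16, SEA, 18), (red, 2, 16, SEA, 33), (red, 30, 18, DEN, 33), (red, 30, 18, MIA, 33), (red, 30, 18, SEA, 33)}
Selection color = red: {(red, 2, 16, DEN, 18), (red, 2, 16, DEN, 33), (red, 2, 16, MIA, 18), (red, 2, 16, MIA, 33), (red, 2, 16, SEA, 18), (red, 2, 16, SEA, 33), (red, 30, 18, DEN, 33), (red, 30, 18, MIA, 33), (red, 30, 18, SEA, 33)}
Keep only column(s) sid, city, color (3 duplicate(s) eliminated): {(16, DEN, red), (16, MIA, red), (16, SEA, red), (18, DEN, red), (18, MIA, red), (18, SEA, red)}

{(16, DEN, red), (16, MIA, red), (16, SEA, red), (18, DEN, red), (18, MIA, red), (18, SEA, red)}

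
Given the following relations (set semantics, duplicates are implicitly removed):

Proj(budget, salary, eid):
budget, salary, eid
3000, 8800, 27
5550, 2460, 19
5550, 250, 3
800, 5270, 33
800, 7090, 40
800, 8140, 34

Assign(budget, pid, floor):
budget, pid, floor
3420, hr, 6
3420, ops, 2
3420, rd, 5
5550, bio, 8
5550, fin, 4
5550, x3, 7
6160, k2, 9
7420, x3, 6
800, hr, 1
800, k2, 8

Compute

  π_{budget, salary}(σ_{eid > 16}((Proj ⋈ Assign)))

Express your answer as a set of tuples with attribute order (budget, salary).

{(5550, 2460), (800, 5270), (800, 7090), (800, 8140)}

Natural join on budget: {(5550, 2460, 19, bio, 8), (5550, 2460, 19, fin, 4), (5550, 2460, 19, x3, 7), (5550, 250, 3, bio, 8), (5550, 250, 3, fin, 4), (5550, 250, 3, x3, 7), (800, 5270, 33, hr, 1), (800, 5270, 33, k2, 8), (800, 7090, 40, hr, 1), (800, 7090, 40, k2, 8), (800, 8140, 34, hr, 1), (800, 8140, 34, k2, 8)}
σ[eid > 16]: keep tuples satisfying eid > 16 → {(5550, 2460, 19, bio, 8), (5550, 2460, 19, fin, 4), (5550, 2460, 19, x3, 7), (800, 5270, 33, hr, 1), (800, 5270, 33, k2, 8), (800, 7090, 40, hr, 1), (800, 7090, 40, k2, 8), (800, 8140, 34, hr, 1), (800, 8140, 34, k2, 8)}
Keep only column(s) budget, salary (5 duplicate(s) eliminated): {(5550, 2460), (800, 5270), (800, 7090), (800, 8140)}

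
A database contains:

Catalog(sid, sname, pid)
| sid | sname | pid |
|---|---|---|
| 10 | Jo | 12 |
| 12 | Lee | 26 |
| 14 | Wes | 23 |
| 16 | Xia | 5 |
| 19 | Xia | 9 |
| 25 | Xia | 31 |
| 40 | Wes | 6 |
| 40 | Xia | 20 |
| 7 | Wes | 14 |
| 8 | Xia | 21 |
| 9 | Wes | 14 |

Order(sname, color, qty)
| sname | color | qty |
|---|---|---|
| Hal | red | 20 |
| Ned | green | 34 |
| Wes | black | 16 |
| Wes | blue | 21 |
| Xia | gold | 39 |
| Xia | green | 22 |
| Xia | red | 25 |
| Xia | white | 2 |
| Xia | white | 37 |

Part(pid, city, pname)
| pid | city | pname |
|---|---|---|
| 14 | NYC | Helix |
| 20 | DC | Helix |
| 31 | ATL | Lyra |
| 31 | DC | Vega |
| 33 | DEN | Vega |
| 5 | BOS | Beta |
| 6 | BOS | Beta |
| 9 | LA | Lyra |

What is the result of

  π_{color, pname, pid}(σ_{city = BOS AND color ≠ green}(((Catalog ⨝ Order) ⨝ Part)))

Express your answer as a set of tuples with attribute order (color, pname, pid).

Joining Catalog and Order on sname yields {(14, Wes, 23, black, 16), (14, Wes, 23, blue, 21), (16, Xia, 5, gold, 39), (16, Xia, 5, green, 22), (16, Xia, 5, red, 25), (16, Xia, 5, white, 2), (16, Xia, 5, white, 37), (19, Xia, 9, gold, 39), (19, Xia, 9, green, 22), (19, Xia, 9, red, 25), (19, Xia, 9, white, 2), (19, Xia, 9, white, 37), (25, Xia, 31, gold, 39), (25, Xia, 31, green, 22), (25, Xia, 31, red, 25), (25, Xia, 31, white, 2), (25, Xia, 31, white, 37), (40, Wes, 6, black, 16), (40, Wes, 6, blue, 21), (40, Xia, 20, gold, 39), (40, Xia, 20, green, 22), (40, Xia, 20, red, 25), (40, Xia, 20, white, 2), (40, Xia, 20, white, 37), (7, Wes, 14, black, 16), (7, Wes, 14, blue, 21), (8, Xia, 21, gold, 39), (8, Xia, 21, green, 22), (8, Xia, 21, red, 25), (8, Xia, 21, white, 2), (8, Xia, 21, white, 37), (9, Wes, 14, black, 16), (9, Wes, 14, blue, 21)}.
Joining (Catalog ⨝ Order) and Part on pid yields {(16, Xia, 5, gold, 39, BOS, Beta), (16, Xia, 5, green, 22, BOS, Beta), (16, Xia, 5, red, 25, BOS, Beta), (16, Xia, 5, white, 2, BOS, Beta), (16, Xia, 5, white, 37, BOS, Beta), (19, Xia, 9, gold, 39, LA, Lyra), (19, Xia, 9, green, 22, LA, Lyra), (19, Xia, 9, red, 25, LA, Lyra), (19, Xia, 9, white, 2, LA, Lyra), (19, Xia, 9, white, 37, LA, Lyra), (25, Xia, 31, gold, 39, ATL, Lyra), (25, Xia, 31, gold, 39, DC, Vega), (25, Xia, 31, green, 22, ATL, Lyra), (25, Xia, 31, green, 22, DC, Vega), (25, Xia, 31, red, 25, ATL, Lyra), (25, Xia, 31, red, 25, DC, Vega), (25, Xia, 31, white, 2, ATL, Lyra), (25, Xia, 31, white, 2, DC, Vega), (25, Xia, 31, white, 37, ATL, Lyra), (25, Xia, 31, white, 37, DC, Vega), (40, Wes, 6, black, 16, BOS, Beta), (40, Wes, 6, blue, 21, BOS, Beta), (40, Xia, 20, gold, 39, DC, Helix), (40, Xia, 20, green, 22, DC, Helix), (40, Xia, 20, red, 25, DC, Helix), (40, Xia, 20, white, 2, DC, Helix), (40, Xia, 20, white, 37, DC, Helix), (7, Wes, 14, black, 16, NYC, Helix), (7, Wes, 14, blue, 21, NYC, Helix), (9, Wes, 14, black, 16, NYC, Helix), (9, Wes, 14, blue, 21, NYC, Helix)}.
Apply σ_{city = BOS AND color ≠ green}; surviving tuples: {(16, Xia, 5, gold, 39, BOS, Beta), (16, Xia, 5, red, 25, BOS, Beta), (16, Xia, 5, white, 2, BOS, Beta), (16, Xia, 5, white, 37, BOS, Beta), (40, Wes, 6, black, 16, BOS, Beta), (40, Wes, 6, blue, 21, BOS, Beta)}
Keep only column(s) color, pname, pid (1 duplicate(s) eliminated): {(black, Beta, 6), (blue, Beta, 6), (gold, Beta, 5), (red, Beta, 5), (white, Beta, 5)}

{(black, Beta, 6), (blue, Beta, 6), (gold, Beta, 5), (red, Beta, 5), (white, Beta, 5)}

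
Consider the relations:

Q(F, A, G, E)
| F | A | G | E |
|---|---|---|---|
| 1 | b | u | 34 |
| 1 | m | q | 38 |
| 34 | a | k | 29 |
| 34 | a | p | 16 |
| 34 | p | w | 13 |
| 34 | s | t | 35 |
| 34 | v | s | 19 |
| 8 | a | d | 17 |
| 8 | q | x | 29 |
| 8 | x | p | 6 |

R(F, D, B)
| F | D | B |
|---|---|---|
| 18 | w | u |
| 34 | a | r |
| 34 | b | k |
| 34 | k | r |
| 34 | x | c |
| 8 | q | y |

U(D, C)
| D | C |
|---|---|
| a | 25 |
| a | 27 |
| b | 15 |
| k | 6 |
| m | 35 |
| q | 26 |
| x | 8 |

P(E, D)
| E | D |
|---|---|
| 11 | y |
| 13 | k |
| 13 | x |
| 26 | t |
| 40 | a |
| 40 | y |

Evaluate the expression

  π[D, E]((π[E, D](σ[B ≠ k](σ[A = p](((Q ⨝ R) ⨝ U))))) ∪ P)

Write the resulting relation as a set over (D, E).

{(a, 13), (a, 40), (k, 13), (t, 26), (x, 13), (y, 11), (y, 40)}

Natural join on F: {(34, a, k, 29, a, r), (34, a, k, 29, b, k), (34, a, k, 29, k, r), (34, a, k, 29, x, c), (34, a, p, 16, a, r), (34, a, p, 16, b, k), (34, a, p, 16, k, r), (34, a, p, 16, x, c), (34, p, w, 13, a, r), (34, p, w, 13, b, k), (34, p, w, 13, k, r), (34, p, w, 13, x, c), (34, s, t, 35, a, r), (34, s, t, 35, b, k), (34, s, t, 35, k, r), (34, s, t, 35, x, c), (34, v, s, 19, a, r), (34, v, s, 19, b, k), (34, v, s, 19, k, r), (34, v, s, 19, x, c), (8, a, d, 17, q, y), (8, q, x, 29, q, y), (8, x, p, 6, q, y)}
Natural join on D: {(34, a, k, 29, a, r, 25), (34, a, k, 29, a, r, 27), (34, a, k, 29, b, k, 15), (34, a, k, 29, k, r, 6), (34, a, k, 29, x, c, 8), (34, a, p, 16, a, r, 25), (34, a, p, 16, a, r, 27), (34, a, p, 16, b, k, 15), (34, a, p, 16, k, r, 6), (34, a, p, 16, x, c, 8), (34, p, w, 13, a, r, 25), (34, p, w, 13, a, r, 27), (34, p, w, 13, b, k, 15), (34, p, w, 13, k, r, 6), (34, p, w, 13, x, c, 8), (34, s, t, 35, a, r, 25), (34, s, t, 35, a, r, 27), (34, s, t, 35, b, k, 15), (34, s, t, 35, k, r, 6), (34, s, t, 35, x, c, 8), (34, v, s, 19, a, r, 25), (34, v, s, 19, a, r, 27), (34, v, s, 19, b, k, 15), (34, v, s, 19, k, r, 6), (34, v, s, 19, x, c, 8), (8, a, d, 17, q, y, 26), (8, q, x, 29, q, y, 26), (8, x, p, 6, q, y, 26)}
Apply σ_{A = p}; surviving tuples: {(34, p, w, 13, a, r, 25), (34, p, w, 13, a, r, 27), (34, p, w, 13, b, k, 15), (34, p, w, 13, k, r, 6), (34, p, w, 13, x, c, 8)}
Apply σ_{B ≠ k}; surviving tuples: {(34, p, w, 13, a, r, 25), (34, p, w, 13, a, r, 27), (34, p, w, 13, k, r, 6), (34, p, w, 13, x, c, 8)}
π[E, D]: project onto (E, D) (1 duplicate(s) eliminated) → {(13, a), (13, k), (13, x)}
Set union of the two operands is {(11, y), (13, a), (13, k), (13, x), (26, t), (40, a), (40, y)}.
π[D, E]: project onto (D, E) → {(a, 13), (a, 40), (k, 13), (t, 26), (x, 13), (y, 11), (y, 40)}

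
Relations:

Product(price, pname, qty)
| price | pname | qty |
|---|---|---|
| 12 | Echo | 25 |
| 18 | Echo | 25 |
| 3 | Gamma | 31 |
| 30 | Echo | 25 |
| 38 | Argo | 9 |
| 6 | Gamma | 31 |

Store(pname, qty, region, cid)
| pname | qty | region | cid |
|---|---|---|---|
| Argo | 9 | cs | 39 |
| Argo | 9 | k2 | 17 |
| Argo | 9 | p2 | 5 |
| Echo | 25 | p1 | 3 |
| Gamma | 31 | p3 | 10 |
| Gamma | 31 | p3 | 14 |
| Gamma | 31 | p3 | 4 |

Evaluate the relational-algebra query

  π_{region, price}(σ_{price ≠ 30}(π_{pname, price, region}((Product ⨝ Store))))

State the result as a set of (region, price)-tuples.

{(cs, 38), (k2, 38), (p1, 12), (p1, 18), (p2, 38), (p3, 3), (p3, 6)}

Natural join on pname, qty: {(12, Echo, 25, p1, 3), (18, Echo, 25, p1, 3), (3, Gamma, 31, p3, 10), (3, Gamma, 31, p3, 14), (3, Gamma, 31, p3, 4), (30, Echo, 25, p1, 3), (38, Argo, 9, cs, 39), (38, Argo, 9, k2, 17), (38, Argo, 9, p2, 5), (6, Gamma, 31, p3, 10), (6, Gamma, 31, p3, 14), (6, Gamma, 31, p3, 4)}
Keep only column(s) pname, price, region (4 duplicate(s) eliminated): {(Argo, 38, cs), (Argo, 38, k2), (Argo, 38, p2), (Echo, 12, p1), (Echo, 18, p1), (Echo, 30, p1), (Gamma, 3, p3), (Gamma, 6, p3)}
Apply σ_{price ≠ 30}; surviving tuples: {(Argo, 38, cs), (Argo, 38, k2), (Argo, 38, p2), (Echo, 12, p1), (Echo, 18, p1), (Gamma, 3, p3), (Gamma, 6, p3)}
Keep only column(s) region, price: {(cs, 38), (k2, 38), (p1, 12), (p1, 18), (p2, 38), (p3, 3), (p3, 6)}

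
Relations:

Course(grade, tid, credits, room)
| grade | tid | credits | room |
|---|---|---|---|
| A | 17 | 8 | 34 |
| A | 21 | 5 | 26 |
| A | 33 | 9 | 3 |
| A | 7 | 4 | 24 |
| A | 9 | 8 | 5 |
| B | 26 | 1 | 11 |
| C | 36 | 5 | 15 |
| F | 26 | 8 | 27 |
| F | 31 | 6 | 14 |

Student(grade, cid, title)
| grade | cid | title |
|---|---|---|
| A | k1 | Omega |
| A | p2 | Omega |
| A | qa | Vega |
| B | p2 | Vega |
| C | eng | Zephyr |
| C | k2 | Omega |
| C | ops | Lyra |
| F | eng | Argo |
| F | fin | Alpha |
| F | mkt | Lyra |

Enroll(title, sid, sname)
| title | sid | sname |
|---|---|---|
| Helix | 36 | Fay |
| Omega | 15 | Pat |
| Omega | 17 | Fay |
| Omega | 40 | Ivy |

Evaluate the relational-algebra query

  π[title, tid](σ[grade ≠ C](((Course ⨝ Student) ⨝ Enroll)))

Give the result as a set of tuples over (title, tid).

Joining Course and Student on grade yields {(A, 17, 8, 34, k1, Omega), (A, 17, 8, 34, p2, Omega), (A, 17, 8, 34, qa, Vega), (A, 21, 5, 26, k1, Omega), (A, 21, 5, 26, p2, Omega), (A, 21, 5, 26, qa, Vega), (A, 33, 9, 3, k1, Omega), (A, 33, 9, 3, p2, Omega), (A, 33, 9, 3, qa, Vega), (A, 7, 4, 24, k1, Omega), (A, 7, 4, 24, p2, Omega), (A, 7, 4, 24, qa, Vega), (A, 9, 8, 5, k1, Omega), (A, 9, 8, 5, p2, Omega), (A, 9, 8, 5, qa, Vega), (B, 26, 1, 11, p2, Vega), (C, 36, 5, 15, eng, Zephyr), (C, 36, 5, 15, k2, Omega), (C, 36, 5, 15, ops, Lyra), (F, 26, 8, 27, eng, Argo), (F, 26, 8, 27, fin, Alpha), (F, 26, 8, 27, mkt, Lyra), (F, 31, 6, 14, eng, Argo), (F, 31, 6, 14, fin, Alpha), (F, 31, 6, 14, mkt, Lyra)}.
Joining (Course ⨝ Student) and Enroll on title yields {(A, 17, 8, 34, k1, Omega, 15, Pat), (A, 17, 8, 34, k1, Omega, 17, Fay), (A, 17, 8, 34, k1, Omega, 40, Ivy), (A, 17, 8, 34, p2, Omega, 15, Pat), (A, 17, 8, 34, p2, Omega, 17, Fay), (A, 17, 8, 34, p2, Omega, 40, Ivy), (A, 21, 5, 26, k1, Omega, 15, Pat), (A, 21, 5, 26, k1, Omega, 17, Fay), (A, 21, 5, 26, k1, Omega, 40, Ivy), (A, 21, 5, 26, p2, Omega, 15, Pat), (A, 21, 5, 26, p2, Omega, 17, Fay), (A, 21, 5, 26, p2, Omega, 40, Ivy), (A, 33, 9, 3, k1, Omega, 15, Pat), (A, 33, 9, 3, k1, Omega, 17, Fay), (A, 33, 9, 3, k1, Omega, 40, Ivy), (A, 33, 9, 3, p2, Omega, 15, Pat), (A, 33, 9, 3, p2, Omega, 17, Fay), (A, 33, 9, 3, p2, Omega, 40, Ivy), (A, 7, 4, 24, k1, Omega, 15, Pat), (A, 7, 4, 24, k1, Omega, 17, Fay), (A, 7, 4, 24, k1, Omega, 40, Ivy), (A, 7, 4, 24, p2, Omega, 15, Pat), (A, 7, 4, 24, p2, Omega, 17, Fay), (A, 7, 4, 24, p2, Omega, 40, Ivy), (A, 9, 8, 5, k1, Omega, 15, Pat), (A, 9, 8, 5, k1, Omega, 17, Fay), (A, 9, 8, 5, k1, Omega, 40, Ivy), (A, 9, 8, 5, p2, Omega, 15, Pat), (A, 9, 8, 5, p2, Omega, 17, Fay), (A, 9, 8, 5, p2, Omega, 40, Ivy), (C, 36, 5, 15, k2, Omega, 15, Pat), (C, 36, 5, 15, k2, Omega, 17, Fay), (C, 36, 5, 15, k2, Omega, 40, Ivy)}.
Selection grade ≠ C: {(A, 17, 8, 34, k1, Omega, 15, Pat), (A, 17, 8, 34, k1, Omega, 17, Fay), (A, 17, 8, 34, k1, Omega, 40, Ivy), (A, 17, 8, 34, p2, Omega, 15, Pat), (A, 17, 8, 34, p2, Omega, 17, Fay), (A, 17, 8, 34, p2, Omega, 40, Ivy), (A, 21, 5, 26, k1, Omega, 15, Pat), (A, 21, 5, 26, k1, Omega, 17, Fay), (A, 21, 5, 26, k1, Omega, 40, Ivy), (A, 21, 5, 26, p2, Omega, 15, Pat), (A, 21, 5, 26, p2, Omega, 17, Fay), (A, 21, 5, 26, p2, Omega, 40, Ivy), (A, 33, 9, 3, k1, Omega, 15, Pat), (A, 33, 9, 3, k1, Omega, 17, Fay), (A, 33, 9, 3, k1, Omega, 40, Ivy), (A, 33, 9, 3, p2, Omega, 15, Pat), (A, 33, 9, 3, p2, Omega, 17, Fay), (A, 33, 9, 3, p2, Omega, 40, Ivy), (A, 7, 4, 24, k1, Omega, 15, Pat), (A, 7, 4, 24, k1, Omega, 17, Fay), (A, 7, 4, 24, k1, Omega, 40, Ivy), (A, 7, 4, 24, p2, Omega, 15, Pat), (A, 7, 4, 24, p2, Omega, 17, Fay), (A, 7, 4, 24, p2, Omega, 40, Ivy), (A, 9, 8, 5, k1, Omega, 15, Pat), (A, 9, 8, 5, k1, Omega, 17, Fay), (A, 9, 8, 5, k1, Omega, 40, Ivy), (A, 9, 8, 5, p2, Omega, 15, Pat), (A, 9, 8, 5, p2, Omega, 17, Fay), (A, 9, 8, 5, p2, Omega, 40, Ivy)}
π[title, tid]: project onto (title, tid) (25 duplicate(s) eliminated) → {(Omega, 17), (Omega, 21), (Omega, 33), (Omega, 7), (Omega, 9)}

{(Omega, 17), (Omega, 21), (Omega, 33), (Omega, 7), (Omega, 9)}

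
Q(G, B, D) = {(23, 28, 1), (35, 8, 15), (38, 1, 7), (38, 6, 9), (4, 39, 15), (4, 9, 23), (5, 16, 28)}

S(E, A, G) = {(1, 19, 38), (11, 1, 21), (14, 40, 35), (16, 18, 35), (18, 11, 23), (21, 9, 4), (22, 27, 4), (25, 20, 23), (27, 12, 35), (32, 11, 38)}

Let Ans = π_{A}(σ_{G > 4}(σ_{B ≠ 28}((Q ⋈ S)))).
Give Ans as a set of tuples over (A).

{11, 12, 18, 19, 40}

Joining Q and S on G yields {(23, 28, 1, 18, 11), (23, 28, 1, 25, 20), (35, 8, 15, 14, 40), (35, 8, 15, 16, 18), (35, 8, 15, 27, 12), (38, 1, 7, 1, 19), (38, 1, 7, 32, 11), (38, 6, 9, 1, 19), (38, 6, 9, 32, 11), (4, 39, 15, 21, 9), (4, 39, 15, 22, 27), (4, 9, 23, 21, 9), (4, 9, 23, 22, 27)}.
Filtering on B ≠ 28 leaves {(35, 8, 15, 14, 40), (35, 8, 15, 16, 18), (35, 8, 15, 27, 12), (38, 1, 7, 1, 19), (38, 1, 7, 32, 11), (38, 6, 9, 1, 19), (38, 6, 9, 32, 11), (4, 39, 15, 21, 9), (4, 39, 15, 22, 27), (4, 9, 23, 21, 9), (4, 9, 23, 22, 27)}.
Filtering on G > 4 leaves {(35, 8, 15, 14, 40), (35, 8, 15, 16, 18), (35, 8, 15, 27, 12), (38, 1, 7, 1, 19), (38, 1, 7, 32, 11), (38, 6, 9, 1, 19), (38, 6, 9, 32, 11)}.
Projecting to A (2 duplicate(s) eliminated): {11, 12, 18, 19, 40}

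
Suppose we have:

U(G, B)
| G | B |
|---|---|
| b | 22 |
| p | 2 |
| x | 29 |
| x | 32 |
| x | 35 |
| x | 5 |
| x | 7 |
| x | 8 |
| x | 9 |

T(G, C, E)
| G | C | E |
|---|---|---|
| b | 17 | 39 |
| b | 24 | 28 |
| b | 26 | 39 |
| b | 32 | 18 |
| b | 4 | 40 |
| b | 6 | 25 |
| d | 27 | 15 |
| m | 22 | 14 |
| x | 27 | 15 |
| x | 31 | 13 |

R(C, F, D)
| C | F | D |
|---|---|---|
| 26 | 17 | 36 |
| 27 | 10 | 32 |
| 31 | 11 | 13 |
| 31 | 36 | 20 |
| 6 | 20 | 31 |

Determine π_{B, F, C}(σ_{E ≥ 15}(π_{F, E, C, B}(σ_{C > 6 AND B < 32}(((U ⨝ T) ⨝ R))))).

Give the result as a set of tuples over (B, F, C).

{(22, 17, 26), (29, 10, 27), (5, 10, 27), (7, 10, 27), (8, 10, 27), (9, 10, 27)}

U ⋈ T (natural join on G): {(b, 22, 17, 39), (b, 22, 24, 28), (b, 22, 26, 39), (b, 22, 32, 18), (b, 22, 4, 40), (b, 22, 6, 25), (x, 29, 27, 15), (x, 29, 31, 13), (x, 32, 27, 15), (x, 32, 31, 13), (x, 35, 27, 15), (x, 35, 31, 13), (x, 5, 27, 15), (x, 5, 31, 13), (x, 7, 27, 15), (x, 7, 31, 13), (x, 8, 27, 15), (x, 8, 31, 13), (x, 9, 27, 15), (x, 9, 31, 13)}
(U ⨝ T) ⋈ R (natural join on C): {(b, 22, 26, 39, 17, 36), (b, 22, 6, 25, 20, 31), (x, 29, 27, 15, 10, 32), (x, 29, 31, 13, 11, 13), (x, 29, 31, 13, 36, 20), (x, 32, 27, 15, 10, 32), (x, 32, 31, 13, 11, 13), (x, 32, 31, 13, 36, 20), (x, 35, 27, 15, 10, 32), (x, 35, 31, 13, 11, 13), (x, 35, 31, 13, 36, 20), (x, 5, 27, 15, 10, 32), (x, 5, 31, 13, 11, 13), (x, 5, 31, 13, 36, 20), (x, 7, 27, 15, 10, 32), (x, 7, 31, 13, 11, 13), (x, 7, 31, 13, 36, 20), (x, 8, 27, 15, 10, 32), (x, 8, 31, 13, 11, 13), (x, 8, 31, 13, 36, 20), (x, 9, 27, 15, 10, 32), (x, 9, 31, 13, 11, 13), (x, 9, 31, 13, 36, 20)}
Filtering on C > 6 AND B < 32 leaves {(b, 22, 26, 39, 17, 36), (x, 29, 27, 15, 10, 32), (x, 29, 31, 13, 11, 13), (x, 29, 31, 13, 36, 20), (x, 5, 27, 15, 10, 32), (x, 5, 31, 13, 11, 13), (x, 5, 31, 13, 36, 20), (x, 7, 27, 15, 10, 32), (x, 7, 31, 13, 11, 13), (x, 7, 31, 13, 36, 20), (x, 8, 27, 15, 10, 32), (x, 8, 31, 13, 11, 13), (x, 8, 31, 13, 36, 20), (x, 9, 27, 15, 10, 32), (x, 9, 31, 13, 11, 13), (x, 9, 31, 13, 36, 20)}.
π_{F, E, C, B} gives {(10, 15, 27, 29), (10, 15, 27, 5), (10, 15, 27, 7), (10, 15, 27, 8), (10, 15, 27, 9), (11, 13, 31, 29), (11, 13, 31, 5), (11, 13, 31, 7), (11, 13, 31, 8), (11, 13, 31, 9), (17, 39, 26, 22), (36, 13, 31, 29), (36, 13, 31, 5), (36, 13, 31, 7), (36, 13, 31, 8), (36, 13, 31, 9)}.
Filtering on E ≥ 15 leaves {(10, 15, 27, 29), (10, 15, 27, 5), (10, 15, 27, 7), (10, 15, 27, 8), (10, 15, 27, 9), (17, 39, 26, 22)}.
π_{B, F, C} gives {(22, 17, 26), (29, 10, 27), (5, 10, 27), (7, 10, 27), (8, 10, 27), (9, 10, 27)}.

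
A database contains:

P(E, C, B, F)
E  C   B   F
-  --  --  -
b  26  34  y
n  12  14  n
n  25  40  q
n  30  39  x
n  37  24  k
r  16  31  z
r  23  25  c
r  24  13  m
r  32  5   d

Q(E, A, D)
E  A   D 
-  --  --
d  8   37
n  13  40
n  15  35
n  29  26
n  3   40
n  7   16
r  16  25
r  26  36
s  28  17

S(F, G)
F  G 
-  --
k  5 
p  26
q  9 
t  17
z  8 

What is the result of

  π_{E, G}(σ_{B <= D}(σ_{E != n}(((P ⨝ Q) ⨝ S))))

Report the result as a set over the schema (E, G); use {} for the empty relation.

P ⋈ Q (natural join on E): {(n, 12, 14, n, 13, 40), (n, 12, 14, n, 15, 35), (n, 12, 14, n, 29, 26), (n, 12, 14, n, 3, 40), (n, 12, 14, n, 7, 16), (n, 25, 40, q, 13, 40), (n, 25, 40, q, 15, 35), (n, 25, 40, q, 29, 26), (n, 25, 40, q, 3, 40), (n, 25, 40, q, 7, 16), (n, 30, 39, x, 13, 40), (n, 30, 39, x, 15, 35), (n, 30, 39, x, 29, 26), (n, 30, 39, x, 3, 40), (n, 30, 39, x, 7, 16), (n, 37, 24, k, 13, 40), (n, 37, 24, k, 15, 35), (n, 37, 24, k, 29, 26), (n, 37, 24, k, 3, 40), (n, 37, 24, k, 7, 16), (r, 16, 31, z, 16, 25), (r, 16, 31, z, 26, 36), (r, 23, 25, c, 16, 25), (r, 23, 25, c, 26, 36), (r, 24, 13, m, 16, 25), (r, 24, 13, m, 26, 36), (r, 32, 5, d, 16, 25), (r, 32, 5, d, 26, 36)}
(P ⨝ Q) ⋈ S (natural join on F): {(n, 25, 40, q, 13, 40, 9), (n, 25, 40, q, 15, 35, 9), (n, 25, 40, q, 29, 26, 9), (n, 25, 40, q, 3, 40, 9), (n, 25, 40, q, 7, 16, 9), (n, 37, 24, k, 13, 40, 5), (n, 37, 24, k, 15, 35, 5), (n, 37, 24, k, 29, 26, 5), (n, 37, 24, k, 3, 40, 5), (n, 37, 24, k, 7, 16, 5), (r, 16, 31, z, 16, 25, 8), (r, 16, 31, z, 26, 36, 8)}
Selection E != n: {(r, 16, 31, z, 16, 25, 8), (r, 16, 31, z, 26, 36, 8)}
Selection B <= D: {(r, 16, 31, z, 26, 36, 8)}
π[E, G]: project onto (E, G) → {(r, 8)}

{(r, 8)}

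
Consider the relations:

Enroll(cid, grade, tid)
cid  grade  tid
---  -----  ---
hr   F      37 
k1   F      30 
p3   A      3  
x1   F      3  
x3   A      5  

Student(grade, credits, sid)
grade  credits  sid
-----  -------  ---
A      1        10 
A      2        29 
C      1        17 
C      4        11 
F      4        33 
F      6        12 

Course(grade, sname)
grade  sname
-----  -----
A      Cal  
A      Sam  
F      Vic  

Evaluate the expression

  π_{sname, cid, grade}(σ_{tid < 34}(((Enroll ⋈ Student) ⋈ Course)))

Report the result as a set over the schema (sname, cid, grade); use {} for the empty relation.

Enroll ⋈ Student (natural join on grade): {(hr, F, 37, 4, 33), (hr, F, 37, 6, 12), (k1, F, 30, 4, 33), (k1, F, 30, 6, 12), (p3, A, 3, 1, 10), (p3, A, 3, 2, 29), (x1, F, 3, 4, 33), (x1, F, 3, 6, 12), (x3, A, 5, 1, 10), (x3, A, 5, 2, 29)}
(Enroll ⋈ Student) ⋈ Course (natural join on grade): {(hr, F, 37, 4, 33, Vic), (hr, F, 37, 6, 12, Vic), (k1, F, 30, 4, 33, Vic), (k1, F, 30, 6, 12, Vic), (p3, A, 3, 1, 10, Cal), (p3, A, 3, 1, 10, Sam), (p3, A, 3, 2, 29, Cal), (p3, A, 3, 2, 29, Sam), (x1, F, 3, 4, 33, Vic), (x1, F, 3, 6, 12, Vic), (x3, A, 5, 1, 10, Cal), (x3, A, 5, 1, 10, Sam), (x3, A, 5, 2, 29, Cal), (x3, A, 5, 2, 29, Sam)}
Apply σ_{tid < 34}; surviving tuples: {(k1, F, 30, 4, 33, Vic), (k1, F, 30, 6, 12, Vic), (p3, A, 3, 1, 10, Cal), (p3, A, 3, 1, 10, Sam), (p3, A, 3, 2, 29, Cal), (p3, A, 3, 2, 29, Sam), (x1, F, 3, 4, 33, Vic), (x1, F, 3, 6, 12, Vic), (x3, A, 5, 1, 10, Cal), (x3, A, 5, 1, 10, Sam), (x3, A, 5, 2, 29, Cal), (x3, A, 5, 2, 29, Sam)}
Keep only column(s) sname, cid, grade (6 duplicate(s) eliminated): {(Cal, p3, A), (Cal, x3, A), (Sam, p3, A), (Sam, x3, A), (Vic, k1, F), (Vic, x1, F)}

{(Cal, p3, A), (Cal, x3, A), (Sam, p3, A), (Sam, x3, A), (Vic, k1, F), (Vic, x1, F)}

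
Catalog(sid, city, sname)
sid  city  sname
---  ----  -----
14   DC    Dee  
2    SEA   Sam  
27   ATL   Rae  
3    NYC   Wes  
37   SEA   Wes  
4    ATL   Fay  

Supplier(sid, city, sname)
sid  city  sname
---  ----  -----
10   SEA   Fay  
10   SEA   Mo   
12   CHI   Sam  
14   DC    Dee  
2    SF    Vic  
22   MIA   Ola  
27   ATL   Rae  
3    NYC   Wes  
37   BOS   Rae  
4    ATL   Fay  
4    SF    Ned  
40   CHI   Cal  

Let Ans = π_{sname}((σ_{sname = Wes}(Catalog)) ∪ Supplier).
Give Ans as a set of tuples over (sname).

Selection sname = Wes: {(3, NYC, Wes), (37, SEA, Wes)}
Taking the union: {(10, SEA, Fay), (10, SEA, Mo), (12, CHI, Sam), (14, DC, Dee), (2, SF, Vic), (22, MIA, Ola), (27, ATL, Rae), (3, NYC, Wes), (37, BOS, Rae), (37, SEA, Wes), (4, ATL, Fay), (4, SF, Ned), (40, CHI, Cal)}
π_{sname} gives {Cal, Dee, Fay, Mo, Ned, Ola, Rae, Sam, Vic, Wes} (3 duplicate(s) eliminated).

{Cal, Dee, Fay, Mo, Ned, Ola, Rae, Sam, Vic, Wes}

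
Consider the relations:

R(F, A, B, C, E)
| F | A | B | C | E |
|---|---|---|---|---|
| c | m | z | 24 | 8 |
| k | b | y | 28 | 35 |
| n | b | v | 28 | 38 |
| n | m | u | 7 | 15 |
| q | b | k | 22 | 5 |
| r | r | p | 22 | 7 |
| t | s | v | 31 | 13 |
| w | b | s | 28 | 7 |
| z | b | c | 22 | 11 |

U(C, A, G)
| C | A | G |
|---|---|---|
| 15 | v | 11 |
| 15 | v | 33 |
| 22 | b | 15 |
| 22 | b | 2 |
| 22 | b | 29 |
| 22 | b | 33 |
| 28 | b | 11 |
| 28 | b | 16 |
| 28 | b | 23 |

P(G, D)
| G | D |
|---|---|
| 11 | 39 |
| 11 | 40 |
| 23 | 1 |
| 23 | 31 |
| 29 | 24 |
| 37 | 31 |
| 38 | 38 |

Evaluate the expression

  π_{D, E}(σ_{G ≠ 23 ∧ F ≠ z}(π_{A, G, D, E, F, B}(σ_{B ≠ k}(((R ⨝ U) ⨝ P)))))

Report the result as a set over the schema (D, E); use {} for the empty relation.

R ⋈ U (natural join on A, C): {(k, b, y, 28, 35, 11), (k, b, y, 28, 35, 16), (k, b, y, 28, 35, 23), (n, b, v, 28, 38, 11), (n, b, v, 28, 38, 16), (n, b, v, 28, 38, 23), (q, b, k, 22, 5, 15), (q, b, k, 22, 5, 2), (q, b, k, 22, 5, 29), (q, b, k, 22, 5, 33), (w, b, s, 28, 7, 11), (w, b, s, 28, 7, 16), (w, b, s, 28, 7, 23), (z, b, c, 22, 11, 15), (z, b, c, 22, 11, 2), (z, b, c, 22, 11, 29), (z, b, c, 22, 11, 33)}
(R ⨝ U) ⋈ P (natural join on G): {(k, b, y, 28, 35, 11, 39), (k, b, y, 28, 35, 11, 40), (k, b, y, 28, 35, 23, 1), (k, b, y, 28, 35, 23, 31), (n, b, v, 28, 38, 11, 39), (n, b, v, 28, 38, 11, 40), (n, b, v, 28, 38, 23, 1), (n, b, v, 28, 38, 23, 31), (q, b, k, 22, 5, 29, 24), (w, b, s, 28, 7, 11, 39), (w, b, s, 28, 7, 11, 40), (w, b, s, 28, 7, 23, 1), (w, b, s, 28, 7, 23, 31), (z, b, c, 22, 11, 29, 24)}
σ[B ≠ k]: keep tuples satisfying B ≠ k → {(k, b, y, 28, 35, 11, 39), (k, b, y, 28, 35, 11, 40), (k, b, y, 28, 35, 23, 1), (k, b, y, 28, 35, 23, 31), (n, b, v, 28, 38, 11, 39), (n, b, v, 28, 38, 11, 40), (n, b, v, 28, 38, 23, 1), (n, b, v, 28, 38, 23, 31), (w, b, s, 28, 7, 11, 39), (w, b, s, 28, 7, 11, 40), (w, b, s, 28, 7, 23, 1), (w, b, s, 28, 7, 23, 31), (z, b, c, 22, 11, 29, 24)}
Projecting to A, G, D, E, F, B: {(b, 11, 39, 35, k, y), (b, 11, 39, 38, n, v), (b, 11, 39, 7, w, s), (b, 11, 40, 35, k, y), (b, 11, 40, 38, n, v), (b, 11, 40, 7, w, s), (b, 23, 1, 35, k, y), (b, 23, 1, 38, n, v), (b, 23, 1, 7, w, s), (b, 23, 31, 35, k, y), (b, 23, 31, 38, n, v), (b, 23, 31, 7, w, s), (b, 29, 24, 11, z, c)}
σ[G ≠ 23 ∧ F ≠ z]: keep tuples satisfying G ≠ 23 ∧ F ≠ z → {(b, 11, 39, 35, k, y), (b, 11, 39, 38, n, v), (b, 11, 39, 7, w, s), (b, 11, 40, 35, k, y), (b, 11, 40, 38, n, v), (b, 11, 40, 7, w, s)}
Projecting to D, E: {(39, 35), (39, 38), (39, 7), (40, 35), (40, 38), (40, 7)}

{(39, 35), (39, 38), (39, 7), (40, 35), (40, 38), (40, 7)}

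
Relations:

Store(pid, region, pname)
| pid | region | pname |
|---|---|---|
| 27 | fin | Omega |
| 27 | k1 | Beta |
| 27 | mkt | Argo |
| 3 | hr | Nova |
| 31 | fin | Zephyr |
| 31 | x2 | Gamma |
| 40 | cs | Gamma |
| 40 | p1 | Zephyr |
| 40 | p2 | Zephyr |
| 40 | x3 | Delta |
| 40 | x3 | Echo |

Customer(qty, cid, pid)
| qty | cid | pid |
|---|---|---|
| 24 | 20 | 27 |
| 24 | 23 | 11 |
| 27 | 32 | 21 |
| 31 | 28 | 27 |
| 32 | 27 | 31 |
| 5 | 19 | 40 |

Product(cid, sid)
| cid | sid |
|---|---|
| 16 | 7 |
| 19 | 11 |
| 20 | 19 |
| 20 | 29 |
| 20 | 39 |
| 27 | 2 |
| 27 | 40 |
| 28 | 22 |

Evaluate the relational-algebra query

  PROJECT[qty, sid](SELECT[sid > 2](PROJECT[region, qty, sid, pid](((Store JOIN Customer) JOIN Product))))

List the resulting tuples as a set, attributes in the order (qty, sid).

Joining Store and Customer on pid yields {(27, fin, Omega, 24, 20), (27, fin, Omega, 31, 28), (27, k1, Beta, 24, 20), (27, k1, Beta, 31, 28), (27, mkt, Argo, 24, 20), (27, mkt, Argo, 31, 28), (31, fin, Zephyr, 32, 27), (31, x2, Gamma, 32, 27), (40, cs, Gamma, 5, 19), (40, p1, Zephyr, 5, 19), (40, p2, Zephyr, 5, 19), (40, x3, Delta, 5, 19), (40, x3, Echo, 5, 19)}.
Joining (Store JOIN Customer) and Product on cid yields {(27, fin, Omega, 24, 20, 19), (27, fin, Omega, 24, 20, 29), (27, fin, Omega, 24, 20, 39), (27, fin, Omega, 31, 28, 22), (27, k1, Beta, 24, 20, 19), (27, k1, Beta, 24, 20, 29), (27, k1, Beta, 24, 20, 39), (27, k1, Beta, 31, 28, 22), (27, mkt, Argo, 24, 20, 19), (27, mkt, Argo, 24, 20, 29), (27, mkt, Argo, 24, 20, 39), (27, mkt, Argo, 31, 28, 22), (31, fin, Zephyr, 32, 27, 2), (31, fin, Zephyr, 32, 27, 40), (31, x2, Gamma, 32, 27, 2), (31, x2, Gamma, 32, 27, 40), (40, cs, Gamma, 5, 19, 11), (40, p1, Zephyr, 5, 19, 11), (40, p2, Zephyr, 5, 19, 11), (40, x3, Delta, 5, 19, 11), (40, x3, Echo, 5, 19, 11)}.
Keep only column(s) region, qty, sid, pid (1 duplicate(s) eliminated): {(cs, 5, 11, 40), (fin, 24, 19, 27), (fin, 24, 29, 27), (fin, 24, 39, 27), (fin, 31, 22, 27), (fin, 32, 2, 31), (fin, 32, 40, 31), (k1, 24, 19, 27), (k1, 24, 29, 27), (k1, 24, 39, 27), (k1, 31, 22, 27), (mkt, 24, 19, 27), (mkt, 24, 29, 27), (mkt, 24, 39, 27), (mkt, 31, 22, 27), (p1, 5, 11, 40), (p2, 5, 11, 40), (x2, 32, 2, 31), (x2, 32, 40, 31), (x3, 5, 11, 40)}
σ[sid > 2]: keep tuples satisfying sid > 2 → {(cs, 5, 11, 40), (fin, 24, 19, 27), (fin, 24, 29, 27), (fin, 24, 39, 27), (fin, 31, 22, 27), (fin, 32, 40, 31), (k1, 24, 19, 27), (k1, 24, 29, 27), (k1, 24, 39, 27), (k1, 31, 22, 27), (mkt, 24, 19, 27), (mkt, 24, 29, 27), (mkt, 24, 39, 27), (mkt, 31, 22, 27), (p1, 5, 11, 40), (p2, 5, 11, 40), (x2, 32, 40, 31), (x3, 5, 11, 40)}
Keep only column(s) qty, sid (12 duplicate(s) eliminated): {(24, 19), (24, 29), (24, 39), (31, 22), (32, 40), (5, 11)}

{(24, 19), (24, 29), (24, 39), (31, 22), (32, 40), (5, 11)}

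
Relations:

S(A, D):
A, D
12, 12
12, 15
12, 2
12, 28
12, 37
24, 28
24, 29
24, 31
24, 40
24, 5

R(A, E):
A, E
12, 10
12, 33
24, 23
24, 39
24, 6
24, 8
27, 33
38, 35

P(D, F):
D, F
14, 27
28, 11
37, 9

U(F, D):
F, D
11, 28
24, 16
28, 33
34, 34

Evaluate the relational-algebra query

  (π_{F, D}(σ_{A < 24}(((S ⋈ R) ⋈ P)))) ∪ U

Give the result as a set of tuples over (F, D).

{(11, 28), (24, 16), (28, 33), (34, 34), (9, 37)}

Joining S and R on A yields {(12, 12, 10), (12, 12, 33), (12, 15, 10), (12, 15, 33), (12, 2, 10), (12, 2, 33), (12, 28, 10), (12, 28, 33), (12, 37, 10), (12, 37, 33), (24, 28, 23), (24, 28, 39), (24, 28, 6), (24, 28, 8), (24, 29, 23), (24, 29, 39), (24, 29, 6), (24, 29, 8), (24, 31, 23), (24, 31, 39), (24, 31, 6), (24, 31, 8), (24, 40, 23), (24, 40, 39), (24, 40, 6), (24, 40, 8), (24, 5, 23), (24, 5, 39), (24, 5, 6), (24, 5, 8)}.
Joining (S ⋈ R) and P on D yields {(12, 28, 10, 11), (12, 28, 33, 11), (12, 37, 10, 9), (12, 37, 33, 9), (24, 28, 23, 11), (24, 28, 39, 11), (24, 28, 6, 11), (24, 28, 8, 11)}.
Apply σ_{A < 24}; surviving tuples: {(12, 28, 10, 11), (12, 28, 33, 11), (12, 37, 10, 9), (12, 37, 33, 9)}
Projecting to F, D (2 duplicate(s) eliminated): {(11, 28), (9, 37)}
Set union of the two operands is {(11, 28), (24, 16), (28, 33), (34, 34), (9, 37)}.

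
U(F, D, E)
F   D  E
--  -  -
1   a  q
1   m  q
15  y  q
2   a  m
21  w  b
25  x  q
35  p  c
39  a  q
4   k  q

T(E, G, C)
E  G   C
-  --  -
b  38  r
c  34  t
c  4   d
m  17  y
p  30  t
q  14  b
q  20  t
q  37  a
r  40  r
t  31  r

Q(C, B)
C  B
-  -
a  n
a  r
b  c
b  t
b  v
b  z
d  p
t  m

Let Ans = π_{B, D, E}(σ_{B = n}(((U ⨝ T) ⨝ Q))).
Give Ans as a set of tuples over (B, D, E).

U ⋈ T (natural join on E): {(1, a, q, 14, b), (1, a, q, 20, t), (1, a, q, 37, a), (1, m, q, 14, b), (1, m, q, 20, t), (1, m, q, 37, a), (15, y, q, 14, b), (15, y, q, 20, t), (15, y, q, 37, a), (2, a, m, 17, y), (21, w, b, 38, r), (25, x, q, 14, b), (25, x, q, 20, t), (25, x, q, 37, a), (35, p, c, 34, t), (35, p, c, 4, d), (39, a, q, 14, b), (39, a, q, 20, t), (39, a, q, 37, a), (4, k, q, 14, b), (4, k, q, 20, t), (4, k, q, 37, a)}
(U ⨝ T) ⋈ Q (natural join on C): {(1, a, q, 14, b, c), (1, a, q, 14, b, t), (1, a, q, 14, b, v), (1, a, q, 14, b, z), (1, a, q, 20, t, m), (1, a, q, 37, a, n), (1, a, q, 37, a, r), (1, m, q, 14, b, c), (1, m, q, 14, b, t), (1, m, q, 14, b, v), (1, m, q, 14, b, z), (1, m, q, 20, t, m), (1, m, q, 37, a, n), (1, m, q, 37, a, r), (15, y, q, 14, b, c), (15, y, q, 14, b, t), (15, y, q, 14, b, v), (15, y, q, 14, b, z), (15, y, q, 20, t, m), (15, y, q, 37, a, n), (15, y, q, 37, a, r), (25, x, q, 14, b, c), (25, x, q, 14, b, t), (25, x, q, 14, b, v), (25, x, q, 14, b, z), (25, x, q, 20, t, m), (25, x, q, 37, a, n), (25, x, q, 37, a, r), (35, p, c, 34, t, m), (35, p, c, 4, d, p), (39, a, q, 14, b, c), (39, a, q, 14, b, t), (39, a, q, 14, b, v), (39, a, q, 14, b, z), (39, a, q, 20, t, m), (39, a, q, 37, a, n), (39, a, q, 37, a, r), (4, k, q, 14, b, c), (4, k, q, 14, b, t), (4, k, q, 14, b, v), (4, k, q, 14, b, z), (4, k, q, 20, t, m), (4, k, q, 37, a, n), (4, k, q, 37, a, r)}
Selection B = n: {(1, a, q, 37, a, n), (1, m, q, 37, a, n), (15, y, q, 37, a, n), (25, x, q, 37, a, n), (39, a, q, 37, a, n), (4, k, q, 37, a, n)}
Projecting to B, D, E (1 duplicate(s) eliminated): {(n, a, q), (n, k, q), (n, m, q), (n, x, q), (n, y, q)}

{(n, a, q), (n, k, q), (n, m, q), (n, x, q), (n, y, q)}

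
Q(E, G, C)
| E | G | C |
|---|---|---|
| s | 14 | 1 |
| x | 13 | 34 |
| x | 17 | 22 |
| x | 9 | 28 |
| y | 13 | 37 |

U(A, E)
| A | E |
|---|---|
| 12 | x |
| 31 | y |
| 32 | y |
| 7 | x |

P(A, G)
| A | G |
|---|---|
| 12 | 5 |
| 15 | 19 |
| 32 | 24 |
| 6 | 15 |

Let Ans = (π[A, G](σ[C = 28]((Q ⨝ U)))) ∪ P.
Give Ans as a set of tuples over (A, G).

{(12, 5), (12, 9), (15, 19), (32, 24), (6, 15), (7, 9)}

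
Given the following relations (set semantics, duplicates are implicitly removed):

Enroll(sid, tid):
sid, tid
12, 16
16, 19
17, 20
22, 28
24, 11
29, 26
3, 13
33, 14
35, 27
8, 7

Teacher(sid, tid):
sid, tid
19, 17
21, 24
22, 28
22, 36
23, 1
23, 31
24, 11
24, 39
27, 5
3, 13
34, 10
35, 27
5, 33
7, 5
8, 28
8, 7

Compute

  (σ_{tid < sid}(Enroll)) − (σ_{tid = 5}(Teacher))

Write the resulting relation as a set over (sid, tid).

{(24, 11), (29, 26), (33, 14), (35, 27), (8, 7)}

Apply σ_{tid < sid}; surviving tuples: {(24, 11), (29, 26), (33, 14), (35, 27), (8, 7)}
Apply σ_{tid = 5}; surviving tuples: {(27, 5), (7, 5)}
Taking the difference: {(24, 11), (29, 26), (33, 14), (35, 27), (8, 7)}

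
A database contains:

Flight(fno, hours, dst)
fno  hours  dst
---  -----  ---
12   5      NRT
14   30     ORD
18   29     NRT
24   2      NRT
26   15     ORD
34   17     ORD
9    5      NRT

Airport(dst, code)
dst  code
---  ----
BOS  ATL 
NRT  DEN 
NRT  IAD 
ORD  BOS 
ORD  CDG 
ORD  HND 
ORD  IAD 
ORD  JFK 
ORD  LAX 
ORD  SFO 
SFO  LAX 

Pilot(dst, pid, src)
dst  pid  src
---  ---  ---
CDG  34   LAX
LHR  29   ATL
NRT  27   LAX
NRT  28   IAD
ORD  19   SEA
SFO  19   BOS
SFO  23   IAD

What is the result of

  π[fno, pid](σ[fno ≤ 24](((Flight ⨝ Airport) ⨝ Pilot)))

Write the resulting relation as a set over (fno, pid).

{(12, 27), (12, 28), (14, 19), (18, 27), (18, 28), (24, 27), (24, 28), (9, 27), (9, 28)}

Natural join on dst: {(12, 5, NRT, DEN), (12, 5, NRT, IAD), (14, 30, ORD, BOS), (14, 30, ORD, CDG), (14, 30, ORD, HND), (14, 30, ORD, IAD), (14, 30, ORD, JFK), (14, 30, ORD, LAX), (14, 30, ORD, SFO), (18, 29, NRT, DEN), (18, 29, NRT, IAD), (24, 2, NRT, DEN), (24, 2, NRT, IAD), (26, 15, ORD, BOS), (26, 15, ORD, CDG), (26, 15, ORD, HND), (26, 15, ORD, IAD), (26, 15, ORD, JFK), (26, 15, ORD, LAX), (26, 15, ORD, SFO), (34, 17, ORD, BOS), (34, 17, ORD, CDG), (34, 17, ORD, HND), (34, 17, ORD, IAD), (34, 17, ORD, JFK), (34, 17, ORD, LAX), (34, 17, ORD, SFO), (9, 5, NRT, DEN), (9, 5, NRT, IAD)}
Natural join on dst: {(12, 5, NRT, DEN, 27, LAX), (12, 5, NRT, DEN, 28, IAD), (12, 5, NRT, IAD, 27, LAX), (12, 5, NRT, IAD, 28, IAD), (14, 30, ORD, BOS, 19, SEA), (14, 30, ORD, CDG, 19, SEA), (14, 30, ORD, HND, 19, SEA), (14, 30, ORD, IAD, 19, SEA), (14, 30, ORD, JFK, 19, SEA), (14, 30, ORD, LAX, 19, SEA), (14, 30, ORD, SFO, 19, SEA), (18, 29, NRT, DEN, 27, LAX), (18, 29, NRT, DEN, 28, IAD), (18, 29, NRT, IAD, 27, LAX), (18, 29, NRT, IAD, 28, IAD), (24, 2, NRT, DEN, 27, LAX), (24, 2, NRT, DEN, 28, IAD), (24, 2, NRT, IAD, 27, LAX), (24, 2, NRT, IAD, 28, IAD), (26, 15, ORD, BOS, 19, SEA), (26, 15, ORD, CDG, 19, SEA), (26, 15, ORD, HND, 19, SEA), (26, 15, ORD, IAD, 19, SEA), (26, 15, ORD, JFK, 19, SEA), (26, 15, ORD, LAX, 19, SEA), (26, 15, ORD, SFO, 19, SEA), (34, 17, ORD, BOS, 19, SEA), (34, 17, ORD, CDG, 19, SEA), (34, 17, ORD, HND, 19, SEA), (34, 17, ORD, IAD, 19, SEA), (34, 17, ORD, JFK, 19, SEA), (34, 17, ORD, LAX, 19, SEA), (34, 17, ORD, SFO, 19, SEA), (9, 5, NRT, DEN, 27, LAX), (9, 5, NRT, DEN, 28, IAD), (9, 5, NRT, IAD, 27, LAX), (9, 5, NRT, IAD, 28, IAD)}
Apply σ_{fno ≤ 24}; surviving tuples: {(12, 5, NRT, DEN, 27, LAX), (12, 5, NRT, DEN, 28, IAD), (12, 5, NRT, IAD, 27, LAX), (12, 5, NRT, IAD, 28, IAD), (14, 30, ORD, BOS, 19, SEA), (14, 30, ORD, CDG, 19, SEA), (14, 30, ORD, HND, 19, SEA), (14, 30, ORD, IAD, 19, SEA), (14, 30, ORD, JFK, 19, SEA), (14, 30, ORD, LAX, 19, SEA), (14, 30, ORD, SFO, 19, SEA), (18, 29, NRT, DEN, 27, LAX), (18, 29, NRT, DEN, 28, IAD), (18, 29, NRT, IAD, 27, LAX), (18, 29, NRT, IAD, 28, IAD), (24, 2, NRT, DEN, 27, LAX), (24, 2, NRT, DEN, 28, IAD), (24, 2, NRT, IAD, 27, LAX), (24, 2, NRT, IAD, 28, IAD), (9, 5, NRT, DEN, 27, LAX), (9, 5, NRT, DEN, 28, IAD), (9, 5, NRT, IAD, 27, LAX), (9, 5, NRT, IAD, 28, IAD)}
π[fno, pid]: project onto (fno, pid) (14 duplicate(s) eliminated) → {(12, 27), (12, 28), (14, 19), (18, 27), (18, 28), (24, 27), (24, 28), (9, 27), (9, 28)}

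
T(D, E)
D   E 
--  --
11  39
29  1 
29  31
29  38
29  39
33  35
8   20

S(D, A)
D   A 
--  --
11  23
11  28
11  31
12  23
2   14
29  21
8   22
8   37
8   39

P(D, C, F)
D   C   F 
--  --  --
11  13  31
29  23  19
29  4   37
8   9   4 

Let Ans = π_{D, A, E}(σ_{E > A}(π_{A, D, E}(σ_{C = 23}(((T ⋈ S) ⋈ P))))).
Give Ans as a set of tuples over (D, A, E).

Joining T and S on D yields {(11, 39, 23), (11, 39, 28), (11, 39, 31), (29, 1, 21), (29, 31, 21), (29, 38, 21), (29, 39, 21), (8, 20, 22), (8, 20, 37), (8, 20, 39)}.
Joining (T ⋈ S) and P on D yields {(11, 39, 23, 13, 31), (11, 39, 28, 13, 31), (11, 39, 31, 13, 31), (29, 1, 21, 23, 19), (29, 1, 21, 4, 37), (29, 31, 21, 23, 19), (29, 31, 21, 4, 37), (29, 38, 21, 23, 19), (29, 38, 21, 4, 37), (29, 39, 21, 23, 19), (29, 39, 21, 4, 37), (8, 20, 22, 9, 4), (8, 20, 37, 9, 4), (8, 20, 39, 9, 4)}.
Filtering on C = 23 leaves {(29, 1, 21, 23, 19), (29, 31, 21, 23, 19), (29, 38, 21, 23, 19), (29, 39, 21, 23, 19)}.
π[A, D, E]: project onto (A, D, E) → {(21, 29, 1), (21, 29, 31), (21, 29, 38), (21, 29, 39)}
Filtering on E > A leaves {(21, 29, 31), (21, 29, 38), (21, 29, 39)}.
π[D, A, E]: project onto (D, A, E) → {(29, 21, 31), (29, 21, 38), (29, 21, 39)}

{(29, 21, 31), (29, 21, 38), (29, 21, 39)}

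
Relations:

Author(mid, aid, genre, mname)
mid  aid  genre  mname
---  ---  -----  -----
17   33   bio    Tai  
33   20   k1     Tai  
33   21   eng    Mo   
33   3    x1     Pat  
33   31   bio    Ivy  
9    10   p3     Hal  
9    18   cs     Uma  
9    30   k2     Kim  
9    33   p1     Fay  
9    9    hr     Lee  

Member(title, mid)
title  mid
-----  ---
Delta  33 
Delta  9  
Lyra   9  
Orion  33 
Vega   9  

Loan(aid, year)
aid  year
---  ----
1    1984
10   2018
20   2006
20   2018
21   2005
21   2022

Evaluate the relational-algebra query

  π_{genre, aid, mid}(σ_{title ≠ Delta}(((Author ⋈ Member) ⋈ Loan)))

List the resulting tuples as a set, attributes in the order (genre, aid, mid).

Joining Author and Member on mid yields {(33, 20, k1, Tai, Delta), (33, 20, k1, Tai, Orion), (33, 21, eng, Mo, Delta), (33, 21, eng, Mo, Orion), (33, 3, x1, Pat, Delta), (33, 3, x1, Pat, Orion), (33, 31, bio, Ivy, Delta), (33, 31, bio, Ivy, Orion), (9, 10, p3, Hal, Delta), (9, 10, p3, Hal, Lyra), (9, 10, p3, Hal, Vega), (9, 18, cs, Uma, Delta), (9, 18, cs, Uma, Lyra), (9, 18, cs, Uma, Vega), (9, 30, k2, Kim, Delta), (9, 30, k2, Kim, Lyra), (9, 30, k2, Kim, Vega), (9, 33, p1, Fay, Delta), (9, 33, p1, Fay, Lyra), (9, 33, p1, Fay, Vega), (9, 9, hr, Lee, Delta), (9, 9, hr, Lee, Lyra), (9, 9, hr, Lee, Vega)}.
Joining (Author ⋈ Member) and Loan on aid yields {(33, 20, k1, Tai, Delta, 2006), (33, 20, k1, Tai, Delta, 2018), (33, 20, k1, Tai, Orion, 2006), (33, 20, k1, Tai, Orion, 2018), (33, 21, eng, Mo, Delta, 2005), (33, 21, eng, Mo, Delta, 2022), (33, 21, eng, Mo, Orion, 2005), (33, 21, eng, Mo, Orion, 2022), (9, 10, p3, Hal, Delta, 2018), (9, 10, p3, Hal, Lyra, 2018), (9, 10, p3, Hal, Vega, 2018)}.
σ[title ≠ Delta]: keep tuples satisfying title ≠ Delta → {(33, 20, k1, Tai, Orion, 2006), (33, 20, k1, Tai, Orion, 2018), (33, 21, eng, Mo, Orion, 2005), (33, 21, eng, Mo, Orion, 2022), (9, 10, p3, Hal, Lyra, 2018), (9, 10, p3, Hal, Vega, 2018)}
Projecting to genre, aid, mid (3 duplicate(s) eliminated): {(eng, 21, 33), (k1, 20, 33), (p3, 10, 9)}

{(eng, 21, 33), (k1, 20, 33), (p3, 10, 9)}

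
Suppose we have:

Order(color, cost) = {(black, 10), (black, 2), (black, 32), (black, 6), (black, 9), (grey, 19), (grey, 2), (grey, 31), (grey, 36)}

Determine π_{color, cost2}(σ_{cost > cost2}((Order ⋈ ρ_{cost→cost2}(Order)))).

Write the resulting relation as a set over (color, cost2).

{(black, 10), (black, 2), (black, 6), (black, 9), (grey, 19), (grey, 2), (grey, 31)}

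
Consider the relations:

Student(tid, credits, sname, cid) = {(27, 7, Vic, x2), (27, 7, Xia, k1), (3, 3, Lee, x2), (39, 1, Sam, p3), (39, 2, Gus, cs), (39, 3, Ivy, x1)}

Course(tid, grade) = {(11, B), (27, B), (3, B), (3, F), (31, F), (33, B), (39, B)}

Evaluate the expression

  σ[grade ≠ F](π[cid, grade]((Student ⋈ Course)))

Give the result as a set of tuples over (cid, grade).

Natural join on tid: {(27, 7, Vic, x2, B), (27, 7, Xia, k1, B), (3, 3, Lee, x2, B), (3, 3, Lee, x2, F), (39, 1, Sam, p3, B), (39, 2, Gus, cs, B), (39, 3, Ivy, x1, B)}
Keep only column(s) cid, grade (1 duplicate(s) eliminated): {(cs, B), (k1, B), (p3, B), (x1, B), (x2, B), (x2, F)}
Filtering on grade ≠ F leaves {(cs, B), (k1, B), (p3, B), (x1, B), (x2, B)}.

{(cs, B), (k1, B), (p3, B), (x1, B), (x2, B)}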